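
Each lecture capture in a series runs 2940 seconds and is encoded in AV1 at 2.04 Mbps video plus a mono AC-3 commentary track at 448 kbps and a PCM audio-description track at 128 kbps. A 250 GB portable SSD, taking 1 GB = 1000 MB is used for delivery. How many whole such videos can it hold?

260

Audio total: 448 + 128 = 576 kbps = 0.576 Mbps.
Total bitrate: 2.616 Mbps.
Per item: 2.616 Mbps × 2940 s = 7,691 Mb = 961.4 MB.
Capacity: 250 GB = 2,000,000 Mb; 260.04 items → 260 complete.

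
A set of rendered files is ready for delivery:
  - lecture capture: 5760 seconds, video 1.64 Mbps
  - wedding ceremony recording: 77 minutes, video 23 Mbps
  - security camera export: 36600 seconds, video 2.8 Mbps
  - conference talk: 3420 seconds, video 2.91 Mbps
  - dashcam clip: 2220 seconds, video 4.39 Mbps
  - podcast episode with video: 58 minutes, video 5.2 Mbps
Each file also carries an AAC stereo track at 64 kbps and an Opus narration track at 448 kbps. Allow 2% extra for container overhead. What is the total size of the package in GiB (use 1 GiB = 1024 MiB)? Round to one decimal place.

Audio total: 64 + 448 = 512 kbps = 0.512 Mbps.
lecture capture: 2.152 Mbps × 5760 s × 1.02 = 12643.4 Mb
wedding ceremony recording: 23.512 Mbps × 4620 s × 1.02 = 110797.9 Mb
security camera export: 3.312 Mbps × 36600 s × 1.02 = 123643.6 Mb
conference talk: 3.422 Mbps × 3420 s × 1.02 = 11937.3 Mb
dashcam clip: 4.902 Mbps × 2220 s × 1.02 = 11100.1 Mb
podcast episode with video: 5.712 Mbps × 3480 s × 1.02 = 20275.3 Mb
Total: 290397.7 Mb = 36299.7 MB.
= 33.81 GiB.

33.8 GiB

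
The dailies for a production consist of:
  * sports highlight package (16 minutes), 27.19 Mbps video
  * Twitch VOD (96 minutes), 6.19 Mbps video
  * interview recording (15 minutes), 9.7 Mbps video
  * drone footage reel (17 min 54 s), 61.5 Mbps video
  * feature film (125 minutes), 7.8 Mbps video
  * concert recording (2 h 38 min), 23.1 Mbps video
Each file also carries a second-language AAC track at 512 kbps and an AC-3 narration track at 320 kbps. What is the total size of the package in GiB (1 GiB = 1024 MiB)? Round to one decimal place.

50.7 GiB

Audio total: 512 + 320 = 832 kbps = 0.832 Mbps.
sports highlight package: 28.022 Mbps × 960 s = 26901.1 Mb
Twitch VOD: 7.022 Mbps × 5760 s = 40446.7 Mb
interview recording: 10.532 Mbps × 900 s = 9478.8 Mb
drone footage reel: 62.332 Mbps × 1074 s = 66944.6 Mb
feature film: 8.632 Mbps × 7500 s = 64740.0 Mb
concert recording: 23.932 Mbps × 9480 s = 226875.4 Mb
Total: 435386.6 Mb = 54423.3 MB.
= 50.69 GiB.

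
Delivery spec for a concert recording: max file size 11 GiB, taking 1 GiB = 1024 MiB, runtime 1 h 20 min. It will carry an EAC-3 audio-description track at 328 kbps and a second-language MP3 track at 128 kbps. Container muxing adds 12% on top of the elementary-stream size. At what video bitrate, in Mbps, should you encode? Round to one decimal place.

Budget: 11 GiB = 94489.3 Mb.
Stream payload after overhead: 94489.3 / 1.12 = 84365.4 Mb.
1 h 20 min = 80 min = 4800 s
Total bitrate budget: 84365.4 Mb / 4800 s = 17.576 Mbps.
Audio total: 328 + 128 = 456 kbps = 0.456 Mbps.
Video: 17.576 − 0.456 = 17.120 Mbps.

17.1 Mbps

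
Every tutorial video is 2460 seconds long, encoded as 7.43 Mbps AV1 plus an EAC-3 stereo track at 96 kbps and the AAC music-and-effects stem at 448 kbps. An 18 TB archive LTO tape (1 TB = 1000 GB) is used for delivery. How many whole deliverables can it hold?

Audio total: 96 + 448 = 544 kbps = 0.544 Mbps.
Total bitrate: 7.974 Mbps.
Per item: 7.974 Mbps × 2460 s = 19,616 Mb = 2,452 MB.
Capacity: 18 TB = 144,000,000 Mb; 7340.93 items → 7340 complete.

7340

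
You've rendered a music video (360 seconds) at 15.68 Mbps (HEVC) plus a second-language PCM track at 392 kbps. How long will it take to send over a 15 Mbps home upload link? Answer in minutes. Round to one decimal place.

Audio: 392 kbps = 0.392 Mbps.
Total bitrate: 16.072 Mbps.
File: 16.072 Mbps × 360 s = 5785.9 Mb.
At 15 Mbps: 5785.9 / 15 = 385.7 s ≈ 6.43 minutes.

6.4 minutes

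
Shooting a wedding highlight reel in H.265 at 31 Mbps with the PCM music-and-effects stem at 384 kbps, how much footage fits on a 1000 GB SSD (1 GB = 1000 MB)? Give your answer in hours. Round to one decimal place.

70.8 hours

Audio: 384 kbps = 0.384 Mbps.
Total bitrate: 31 + 0.384 = 31.384 Mbps.
Capacity: 1000 GB = 8,000,000 Mb.
Recording time: 8,000,000 / 31.384 = 254,907 s ≈ 70.8 hours.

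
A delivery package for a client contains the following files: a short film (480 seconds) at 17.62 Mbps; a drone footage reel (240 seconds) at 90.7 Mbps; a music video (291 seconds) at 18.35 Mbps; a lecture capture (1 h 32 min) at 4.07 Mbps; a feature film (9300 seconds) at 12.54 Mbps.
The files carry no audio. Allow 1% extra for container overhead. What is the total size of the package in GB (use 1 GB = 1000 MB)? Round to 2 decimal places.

22.05 GB

short film: 17.620 Mbps × 480 s × 1.01 = 8542.2 Mb
drone footage reel: 90.700 Mbps × 240 s × 1.01 = 21985.7 Mb
music video: 18.350 Mbps × 291 s × 1.01 = 5393.2 Mb
lecture capture: 4.070 Mbps × 5520 s × 1.01 = 22691.1 Mb
feature film: 12.540 Mbps × 9300 s × 1.01 = 117788.2 Mb
Total: 176400.4 Mb = 22050.0 MB.
= 22.05 GB.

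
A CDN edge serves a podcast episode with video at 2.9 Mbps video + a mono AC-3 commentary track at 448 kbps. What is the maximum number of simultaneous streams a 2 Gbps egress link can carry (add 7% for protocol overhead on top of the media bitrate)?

Audio: 448 kbps = 0.448 Mbps.
Per-viewer media rate: 3.348 Mbps.
On the wire with 7% overhead: 3.582 Mbps.
2 Gbps = 2,000 Mbps; 2,000 / 3.582 = 558.29 → 558 viewers.

558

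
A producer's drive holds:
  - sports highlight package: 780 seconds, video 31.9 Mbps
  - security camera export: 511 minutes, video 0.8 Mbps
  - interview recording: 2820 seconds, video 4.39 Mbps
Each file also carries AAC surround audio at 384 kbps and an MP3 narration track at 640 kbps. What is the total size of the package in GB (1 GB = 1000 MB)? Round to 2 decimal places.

12.11 GB

Audio total: 384 + 640 = 1024 kbps = 1.024 Mbps.
sports highlight package: 32.924 Mbps × 780 s = 25680.7 Mb
security camera export: 1.824 Mbps × 30660 s = 55923.8 Mb
interview recording: 5.414 Mbps × 2820 s = 15267.5 Mb
Total: 96872.0 Mb = 12109.0 MB.
= 12.11 GB.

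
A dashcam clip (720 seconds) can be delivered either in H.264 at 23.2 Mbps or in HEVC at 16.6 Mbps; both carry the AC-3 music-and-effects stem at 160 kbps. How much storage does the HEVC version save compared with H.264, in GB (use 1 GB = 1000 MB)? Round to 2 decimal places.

Audio: 160 kbps = 0.160 Mbps.
H.264: 23.360 Mbps × 720 s = 16819.2 Mb = 2.102 GB.
HEVC: 16.760 Mbps × 720 s = 12067.2 Mb = 1.508 GB.
Saving: 2.102 − 1.508 = 0.594 GB.

0.59 GB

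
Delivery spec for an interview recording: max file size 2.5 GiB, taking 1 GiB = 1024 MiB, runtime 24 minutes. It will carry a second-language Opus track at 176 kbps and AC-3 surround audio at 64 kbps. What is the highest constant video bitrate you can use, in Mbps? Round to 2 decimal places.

Budget: 2.5 GiB = 21474.8 Mb.
24 min = 1440 s
Total bitrate budget: 21474.8 Mb / 1440 s = 14.913 Mbps.
Audio total: 176 + 64 = 240 kbps = 0.240 Mbps.
Video: 14.913 − 0.240 = 14.673 Mbps.

14.67 Mbps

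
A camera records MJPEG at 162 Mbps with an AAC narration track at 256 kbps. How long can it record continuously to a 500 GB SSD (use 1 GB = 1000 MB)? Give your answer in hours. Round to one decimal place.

6.8 hours

Audio: 256 kbps = 0.256 Mbps.
Total bitrate: 162 + 0.256 = 162.256 Mbps.
Capacity: 500 GB = 4,000,000 Mb.
Recording time: 4,000,000 / 162.256 = 24,652 s ≈ 6.85 hours.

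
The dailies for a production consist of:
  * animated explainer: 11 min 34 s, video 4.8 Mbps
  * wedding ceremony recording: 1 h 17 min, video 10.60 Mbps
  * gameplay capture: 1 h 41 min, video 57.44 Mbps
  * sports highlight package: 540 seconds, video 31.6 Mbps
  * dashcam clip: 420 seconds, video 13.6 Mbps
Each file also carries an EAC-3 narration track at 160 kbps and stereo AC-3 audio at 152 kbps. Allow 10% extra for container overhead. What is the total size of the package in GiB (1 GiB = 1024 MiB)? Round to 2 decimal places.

54.68 GiB

Audio total: 160 + 152 = 312 kbps = 0.312 Mbps.
animated explainer: 5.112 Mbps × 694 s × 1.10 = 3902.5 Mb
wedding ceremony recording: 10.912 Mbps × 4620 s × 1.10 = 55454.8 Mb
gameplay capture: 57.752 Mbps × 6060 s × 1.10 = 384974.8 Mb
sports highlight package: 31.912 Mbps × 540 s × 1.10 = 18955.7 Mb
dashcam clip: 13.912 Mbps × 420 s × 1.10 = 6427.3 Mb
Total: 469715.2 Mb = 58714.4 MB.
= 54.68 GiB.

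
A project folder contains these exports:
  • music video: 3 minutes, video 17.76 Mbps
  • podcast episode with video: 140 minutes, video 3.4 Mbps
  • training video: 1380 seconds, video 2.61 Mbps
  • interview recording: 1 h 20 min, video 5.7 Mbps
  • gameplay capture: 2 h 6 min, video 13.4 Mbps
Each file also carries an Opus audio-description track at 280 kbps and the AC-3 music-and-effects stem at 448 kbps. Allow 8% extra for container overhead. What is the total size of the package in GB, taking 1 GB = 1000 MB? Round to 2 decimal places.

24.34 GB

Audio total: 280 + 448 = 728 kbps = 0.728 Mbps.
music video: 18.488 Mbps × 180 s × 1.08 = 3594.1 Mb
podcast episode with video: 4.128 Mbps × 8400 s × 1.08 = 37449.2 Mb
training video: 3.338 Mbps × 1380 s × 1.08 = 4975.0 Mb
interview recording: 6.428 Mbps × 4800 s × 1.08 = 33322.8 Mb
gameplay capture: 14.128 Mbps × 7560 s × 1.08 = 115352.3 Mb
Total: 194693.3 Mb = 24336.7 MB.
= 24.34 GB.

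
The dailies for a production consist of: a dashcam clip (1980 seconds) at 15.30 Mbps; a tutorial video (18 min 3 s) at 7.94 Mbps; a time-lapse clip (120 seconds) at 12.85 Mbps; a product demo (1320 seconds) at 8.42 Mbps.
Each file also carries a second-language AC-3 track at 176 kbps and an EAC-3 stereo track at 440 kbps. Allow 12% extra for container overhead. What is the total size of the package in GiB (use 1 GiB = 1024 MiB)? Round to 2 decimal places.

Audio total: 176 + 440 = 616 kbps = 0.616 Mbps.
dashcam clip: 15.916 Mbps × 1980 s × 1.12 = 35295.3 Mb
tutorial video: 8.556 Mbps × 1083 s × 1.12 = 10378.1 Mb
time-lapse clip: 13.466 Mbps × 120 s × 1.12 = 1809.8 Mb
product demo: 9.036 Mbps × 1320 s × 1.12 = 13358.8 Mb
Total: 60842.1 Mb = 7605.3 MB.
= 7.083 GiB.

7.08 GiB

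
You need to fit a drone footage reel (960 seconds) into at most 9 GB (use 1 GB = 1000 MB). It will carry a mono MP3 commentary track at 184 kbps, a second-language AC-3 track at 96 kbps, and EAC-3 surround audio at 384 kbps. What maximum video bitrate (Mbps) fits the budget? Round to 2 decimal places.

Budget: 9 GB = 72000.0 Mb.
Total bitrate budget: 72000.0 Mb / 960 s = 75.000 Mbps.
Audio total: 184 + 96 + 384 = 664 kbps = 0.664 Mbps.
Video: 75.000 − 0.664 = 74.336 Mbps.

74.34 Mbps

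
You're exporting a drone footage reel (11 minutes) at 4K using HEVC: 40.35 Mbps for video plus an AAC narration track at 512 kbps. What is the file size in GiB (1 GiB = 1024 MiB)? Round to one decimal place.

3.1 GiB

11 min = 660 s
Audio: 512 kbps = 0.512 Mbps.
Total bitrate: 40.35 + 0.512 = 40.862 Mbps.
Stream data: 40.862 Mbps × 660 s = 26968.9 Mb.
26,969 Mb = 3,371,115,000 bytes ÷ 1,073,741,824 = 3.140 GiB.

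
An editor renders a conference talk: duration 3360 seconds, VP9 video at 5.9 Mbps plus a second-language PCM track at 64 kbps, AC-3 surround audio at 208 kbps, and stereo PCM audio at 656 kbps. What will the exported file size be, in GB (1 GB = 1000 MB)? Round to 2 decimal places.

2.87 GB

Audio total: 64 + 208 + 656 = 928 kbps = 0.928 Mbps.
Total bitrate: 5.9 + 0.928 = 6.828 Mbps.
Stream data: 6.828 Mbps × 3360 s = 22942.1 Mb.
22,942 Mb ÷ 8 = 2,868 MB → 2.868 GB.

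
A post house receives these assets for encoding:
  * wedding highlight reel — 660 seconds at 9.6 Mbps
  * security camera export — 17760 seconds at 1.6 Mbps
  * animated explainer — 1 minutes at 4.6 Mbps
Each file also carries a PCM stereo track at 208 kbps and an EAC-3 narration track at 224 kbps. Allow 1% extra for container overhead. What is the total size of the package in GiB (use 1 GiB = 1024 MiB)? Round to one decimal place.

5.1 GiB

Audio total: 208 + 224 = 432 kbps = 0.432 Mbps.
wedding highlight reel: 10.032 Mbps × 660 s × 1.01 = 6687.3 Mb
security camera export: 2.032 Mbps × 17760 s × 1.01 = 36449.2 Mb
animated explainer: 5.032 Mbps × 60 s × 1.01 = 304.9 Mb
Total: 43441.5 Mb = 5430.2 MB.
= 5.057 GiB.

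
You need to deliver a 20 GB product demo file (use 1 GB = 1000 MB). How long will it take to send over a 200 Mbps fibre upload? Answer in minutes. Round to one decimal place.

File: 20 GB = 160000.0 Mb.
At 200 Mbps: 160000.0 / 200 = 800.0 s ≈ 13.3 minutes.

13.3 minutes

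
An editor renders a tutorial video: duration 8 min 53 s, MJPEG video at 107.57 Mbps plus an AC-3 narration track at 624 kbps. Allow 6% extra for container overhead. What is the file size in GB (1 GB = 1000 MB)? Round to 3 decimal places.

7.641 GB

8 min 53 s = 533 s
Audio: 624 kbps = 0.624 Mbps.
Total bitrate: 107.57 + 0.624 = 108.194 Mbps.
Stream data: 108.194 Mbps × 533 s = 57667.4 Mb.
With 6% container overhead: ×1.06.
61,127 Mb ÷ 8 = 7,641 MB → 7.641 GB.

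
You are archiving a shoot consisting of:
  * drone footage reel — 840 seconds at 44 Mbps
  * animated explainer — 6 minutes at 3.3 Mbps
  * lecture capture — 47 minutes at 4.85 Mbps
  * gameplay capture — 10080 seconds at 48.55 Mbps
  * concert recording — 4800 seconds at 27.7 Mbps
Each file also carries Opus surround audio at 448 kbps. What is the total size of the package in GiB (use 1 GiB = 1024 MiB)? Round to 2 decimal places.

79.47 GiB

Audio: 448 kbps = 0.448 Mbps.
drone footage reel: 44.448 Mbps × 840 s = 37336.3 Mb
animated explainer: 3.748 Mbps × 360 s = 1349.3 Mb
lecture capture: 5.298 Mbps × 2820 s = 14940.4 Mb
gameplay capture: 48.998 Mbps × 10080 s = 493899.8 Mb
concert recording: 28.148 Mbps × 4800 s = 135110.4 Mb
Total: 682636.2 Mb = 85329.5 MB.
= 79.47 GiB.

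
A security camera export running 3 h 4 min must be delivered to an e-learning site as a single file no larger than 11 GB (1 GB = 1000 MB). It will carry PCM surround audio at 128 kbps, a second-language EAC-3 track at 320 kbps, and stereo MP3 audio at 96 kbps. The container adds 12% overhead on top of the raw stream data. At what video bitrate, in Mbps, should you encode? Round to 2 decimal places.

6.57 Mbps

Budget: 11 GB = 88000.0 Mb.
Stream payload after overhead: 88000.0 / 1.12 = 78571.4 Mb.
3 h 4 min = 184 min = 11040 s
Total bitrate budget: 78571.4 Mb / 11040 s = 7.117 Mbps.
Audio total: 128 + 320 + 96 = 544 kbps = 0.544 Mbps.
Video: 7.117 − 0.544 = 6.573 Mbps.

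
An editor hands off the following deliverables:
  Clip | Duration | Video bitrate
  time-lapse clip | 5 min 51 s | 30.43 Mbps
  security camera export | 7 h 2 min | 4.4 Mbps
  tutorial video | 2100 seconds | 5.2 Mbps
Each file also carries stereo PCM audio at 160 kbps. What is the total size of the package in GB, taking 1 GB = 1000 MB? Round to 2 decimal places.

17.18 GB

Audio: 160 kbps = 0.160 Mbps.
time-lapse clip: 30.590 Mbps × 351 s = 10737.1 Mb
security camera export: 4.560 Mbps × 25320 s = 115459.2 Mb
tutorial video: 5.360 Mbps × 2100 s = 11256.0 Mb
Total: 137452.3 Mb = 17181.5 MB.
= 17.18 GB.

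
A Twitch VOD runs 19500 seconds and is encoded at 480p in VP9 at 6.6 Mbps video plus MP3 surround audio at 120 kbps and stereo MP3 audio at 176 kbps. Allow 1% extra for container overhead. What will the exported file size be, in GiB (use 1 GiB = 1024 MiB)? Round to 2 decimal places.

15.81 GiB

Audio total: 120 + 176 = 296 kbps = 0.296 Mbps.
Total bitrate: 6.6 + 0.296 = 6.896 Mbps.
Stream data: 6.896 Mbps × 19500 s = 134472.0 Mb.
With 1% container overhead: ×1.01.
135,817 Mb = 16,977,090,000 bytes ÷ 1,073,741,824 = 15.81 GiB.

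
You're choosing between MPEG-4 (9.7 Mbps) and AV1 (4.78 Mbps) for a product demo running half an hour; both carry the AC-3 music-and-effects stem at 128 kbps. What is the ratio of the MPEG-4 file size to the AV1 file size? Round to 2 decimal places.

30 min = 1800 s
Audio: 128 kbps = 0.128 Mbps.
MPEG-4: 9.828 Mbps × 1800 s = 17690.4 Mb = 2.211 GB.
AV1: 4.908 Mbps × 1800 s = 8834.4 Mb = 1.104 GB.
Ratio: 2.211 / 1.104 = 2.002.

2.00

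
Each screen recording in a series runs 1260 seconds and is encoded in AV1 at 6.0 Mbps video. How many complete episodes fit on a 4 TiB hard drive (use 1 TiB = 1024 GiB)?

Per item: 6.000 Mbps × 1260 s = 7,560 Mb = 945.0 MB.
Capacity: 4 TiB = 35,184,372 Mb; 4654.02 items → 4654 complete.

4654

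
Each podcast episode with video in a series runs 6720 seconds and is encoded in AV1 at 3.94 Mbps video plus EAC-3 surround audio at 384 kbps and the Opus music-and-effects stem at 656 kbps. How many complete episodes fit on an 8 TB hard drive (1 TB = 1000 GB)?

Audio total: 384 + 656 = 1040 kbps = 1.040 Mbps.
Total bitrate: 4.980 Mbps.
Per item: 4.980 Mbps × 6720 s = 33,466 Mb = 4,183 MB.
Capacity: 8 TB = 64,000,000 Mb; 1912.41 items → 1912 complete.

1912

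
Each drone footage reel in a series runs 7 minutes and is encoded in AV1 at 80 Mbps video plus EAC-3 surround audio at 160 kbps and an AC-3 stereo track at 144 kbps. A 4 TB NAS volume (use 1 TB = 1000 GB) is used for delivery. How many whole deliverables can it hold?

948

7 min = 420 s
Audio total: 160 + 144 = 304 kbps = 0.304 Mbps.
Total bitrate: 80.304 Mbps.
Per item: 80.304 Mbps × 420 s = 33,728 Mb = 4,216 MB.
Capacity: 4 TB = 32,000,000 Mb; 948.78 items → 948 complete.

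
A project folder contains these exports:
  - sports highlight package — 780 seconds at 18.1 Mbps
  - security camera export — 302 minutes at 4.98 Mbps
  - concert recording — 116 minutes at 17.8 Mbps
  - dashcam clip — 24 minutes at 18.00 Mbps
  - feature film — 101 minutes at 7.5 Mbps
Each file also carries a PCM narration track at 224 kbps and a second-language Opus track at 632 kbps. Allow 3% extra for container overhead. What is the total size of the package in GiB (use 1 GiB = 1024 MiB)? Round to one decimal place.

Audio total: 224 + 632 = 856 kbps = 0.856 Mbps.
sports highlight package: 18.956 Mbps × 780 s × 1.03 = 15229.3 Mb
security camera export: 5.836 Mbps × 18120 s × 1.03 = 108920.8 Mb
concert recording: 18.656 Mbps × 6960 s × 1.03 = 133741.1 Mb
dashcam clip: 18.856 Mbps × 1440 s × 1.03 = 27967.2 Mb
feature film: 8.356 Mbps × 6060 s × 1.03 = 52156.5 Mb
Total: 338014.9 Mb = 42251.9 MB.
= 39.35 GiB.

39.4 GiB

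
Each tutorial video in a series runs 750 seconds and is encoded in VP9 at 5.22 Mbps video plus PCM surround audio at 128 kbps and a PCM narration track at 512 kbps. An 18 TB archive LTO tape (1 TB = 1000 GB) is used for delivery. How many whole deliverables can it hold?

Audio total: 128 + 512 = 640 kbps = 0.640 Mbps.
Total bitrate: 5.860 Mbps.
Per item: 5.860 Mbps × 750 s = 4,395 Mb = 549.4 MB.
Capacity: 18 TB = 144,000,000 Mb; 32764.51 items → 32764 complete.

32764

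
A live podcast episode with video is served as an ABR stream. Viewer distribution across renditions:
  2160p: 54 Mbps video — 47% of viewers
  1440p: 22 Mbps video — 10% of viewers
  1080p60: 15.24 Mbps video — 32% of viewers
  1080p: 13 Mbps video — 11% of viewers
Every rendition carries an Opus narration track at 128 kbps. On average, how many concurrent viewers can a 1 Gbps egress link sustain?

Audio: 128 kbps = 0.128 Mbps.
Average per-viewer bitrate: 0.47×54.128 + 0.10×22.128 + 0.32×15.368 + 0.11×13.128 = 34.015 Mbps.
1 Gbps = 1,000 Mbps; 1,000 / 34.015 = 29.40 → 29.

29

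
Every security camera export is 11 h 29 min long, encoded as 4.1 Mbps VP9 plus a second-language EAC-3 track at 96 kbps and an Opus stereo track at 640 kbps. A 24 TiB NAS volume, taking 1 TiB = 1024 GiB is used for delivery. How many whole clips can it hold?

11 h 29 min = 689 min = 41340 s
Audio total: 96 + 640 = 736 kbps = 0.736 Mbps.
Total bitrate: 4.836 Mbps.
Per item: 4.836 Mbps × 41340 s = 199,920 Mb = 24,990 MB.
Capacity: 24 TiB = 211,106,233 Mb; 1055.95 items → 1055 complete.

1055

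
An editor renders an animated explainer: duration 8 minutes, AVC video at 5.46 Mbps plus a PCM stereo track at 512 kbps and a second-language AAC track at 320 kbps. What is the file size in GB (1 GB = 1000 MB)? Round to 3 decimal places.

8 min = 480 s
Audio total: 512 + 320 = 832 kbps = 0.832 Mbps.
Total bitrate: 5.46 + 0.832 = 6.292 Mbps.
Stream data: 6.292 Mbps × 480 s = 3020.2 Mb.
3,020 Mb ÷ 8 = 377.5 MB → 0.3775 GB.

0.378 GB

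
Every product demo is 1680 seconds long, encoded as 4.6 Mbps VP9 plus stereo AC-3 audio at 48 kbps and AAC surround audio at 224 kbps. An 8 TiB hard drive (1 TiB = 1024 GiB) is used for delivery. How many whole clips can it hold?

8597

Audio total: 48 + 224 = 272 kbps = 0.272 Mbps.
Total bitrate: 4.872 Mbps.
Per item: 4.872 Mbps × 1680 s = 8,185 Mb = 1,023 MB.
Capacity: 8 TiB = 70,368,744 Mb; 8597.32 items → 8597 complete.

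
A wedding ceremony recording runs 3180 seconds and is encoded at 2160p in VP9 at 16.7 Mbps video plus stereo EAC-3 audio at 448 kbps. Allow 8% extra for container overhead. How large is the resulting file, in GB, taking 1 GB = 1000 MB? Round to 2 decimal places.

7.36 GB

Audio: 448 kbps = 0.448 Mbps.
Total bitrate: 16.7 + 0.448 = 17.148 Mbps.
Stream data: 17.148 Mbps × 3180 s = 54530.6 Mb.
With 8% container overhead: ×1.08.
58,893 Mb ÷ 8 = 7,362 MB → 7.362 GB.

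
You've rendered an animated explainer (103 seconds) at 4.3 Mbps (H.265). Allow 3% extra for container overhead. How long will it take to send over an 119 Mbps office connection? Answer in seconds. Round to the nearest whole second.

File: 4.300 Mbps × 103 s = 442.9 Mb.
With 3% container overhead: ×1.03. → 456.2 Mb.
At 119 Mbps: 456.2 / 119 = 3.8 s ≈ 3.83 seconds.

4 seconds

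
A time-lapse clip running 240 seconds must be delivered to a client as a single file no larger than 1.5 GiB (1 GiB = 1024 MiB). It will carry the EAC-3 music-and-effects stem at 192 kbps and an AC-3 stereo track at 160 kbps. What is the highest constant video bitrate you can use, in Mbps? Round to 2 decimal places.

53.34 Mbps

Budget: 1.5 GiB = 12884.9 Mb.
Total bitrate budget: 12884.9 Mb / 240 s = 53.687 Mbps.
Audio total: 192 + 160 = 352 kbps = 0.352 Mbps.
Video: 53.687 − 0.352 = 53.335 Mbps.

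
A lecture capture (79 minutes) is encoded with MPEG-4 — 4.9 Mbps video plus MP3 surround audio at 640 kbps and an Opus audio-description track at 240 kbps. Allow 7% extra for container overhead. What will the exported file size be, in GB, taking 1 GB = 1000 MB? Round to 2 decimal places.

79 min = 4740 s
Audio total: 640 + 240 = 880 kbps = 0.880 Mbps.
Total bitrate: 4.9 + 0.880 = 5.780 Mbps.
Stream data: 5.780 Mbps × 4740 s = 27397.2 Mb.
With 7% container overhead: ×1.07.
29,315 Mb ÷ 8 = 3,664 MB → 3.664 GB.

3.66 GB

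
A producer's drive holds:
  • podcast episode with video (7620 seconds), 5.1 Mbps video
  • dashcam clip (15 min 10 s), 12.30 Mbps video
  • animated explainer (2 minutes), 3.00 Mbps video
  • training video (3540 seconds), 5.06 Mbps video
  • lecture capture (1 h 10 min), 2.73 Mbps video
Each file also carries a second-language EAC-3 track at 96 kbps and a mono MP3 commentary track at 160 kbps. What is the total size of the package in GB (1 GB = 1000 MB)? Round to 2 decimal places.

10.50 GB

Audio total: 96 + 160 = 256 kbps = 0.256 Mbps.
podcast episode with video: 5.356 Mbps × 7620 s = 40812.7 Mb
dashcam clip: 12.556 Mbps × 910 s = 11426.0 Mb
animated explainer: 3.256 Mbps × 120 s = 390.7 Mb
training video: 5.316 Mbps × 3540 s = 18818.6 Mb
lecture capture: 2.986 Mbps × 4200 s = 12541.2 Mb
Total: 83989.2 Mb = 10498.7 MB.
= 10.50 GB.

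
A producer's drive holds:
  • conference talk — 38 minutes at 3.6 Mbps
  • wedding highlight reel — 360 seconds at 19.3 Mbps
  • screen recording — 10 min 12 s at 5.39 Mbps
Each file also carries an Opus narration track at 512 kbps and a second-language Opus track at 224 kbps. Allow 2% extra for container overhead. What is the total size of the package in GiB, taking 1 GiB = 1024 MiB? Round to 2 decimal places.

2.48 GiB

Audio total: 512 + 224 = 736 kbps = 0.736 Mbps.
conference talk: 4.336 Mbps × 2280 s × 1.02 = 10083.8 Mb
wedding highlight reel: 20.036 Mbps × 360 s × 1.02 = 7357.2 Mb
screen recording: 6.126 Mbps × 612 s × 1.02 = 3824.1 Mb
Total: 21265.1 Mb = 2658.1 MB.
= 2.476 GiB.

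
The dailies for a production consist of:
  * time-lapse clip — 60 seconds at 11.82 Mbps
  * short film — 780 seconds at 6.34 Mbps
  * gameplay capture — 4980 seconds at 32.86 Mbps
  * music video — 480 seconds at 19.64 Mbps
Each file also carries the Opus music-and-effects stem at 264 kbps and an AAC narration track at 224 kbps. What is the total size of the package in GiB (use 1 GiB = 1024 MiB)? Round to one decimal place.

21.2 GiB

Audio total: 264 + 224 = 488 kbps = 0.488 Mbps.
time-lapse clip: 12.308 Mbps × 60 s = 738.5 Mb
short film: 6.828 Mbps × 780 s = 5325.8 Mb
gameplay capture: 33.348 Mbps × 4980 s = 166073.0 Mb
music video: 20.128 Mbps × 480 s = 9661.4 Mb
Total: 181798.8 Mb = 22724.8 MB.
= 21.16 GiB.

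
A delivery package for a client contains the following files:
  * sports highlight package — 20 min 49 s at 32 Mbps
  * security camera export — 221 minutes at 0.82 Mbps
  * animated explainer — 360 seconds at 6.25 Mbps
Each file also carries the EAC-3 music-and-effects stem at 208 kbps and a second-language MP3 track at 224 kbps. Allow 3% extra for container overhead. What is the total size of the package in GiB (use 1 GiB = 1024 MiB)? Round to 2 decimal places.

7.14 GiB

Audio total: 208 + 224 = 432 kbps = 0.432 Mbps.
sports highlight package: 32.432 Mbps × 1249 s × 1.03 = 41722.8 Mb
security camera export: 1.252 Mbps × 13260 s × 1.03 = 17099.6 Mb
animated explainer: 6.682 Mbps × 360 s × 1.03 = 2477.7 Mb
Total: 61300.0 Mb = 7662.5 MB.
= 7.136 GiB.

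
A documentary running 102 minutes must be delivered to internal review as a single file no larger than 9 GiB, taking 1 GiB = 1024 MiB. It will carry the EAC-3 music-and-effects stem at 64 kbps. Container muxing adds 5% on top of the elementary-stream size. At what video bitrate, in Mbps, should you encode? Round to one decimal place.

Budget: 9 GiB = 77309.4 Mb.
Stream payload after overhead: 77309.4 / 1.05 = 73628.0 Mb.
102 min = 6120 s
Total bitrate budget: 73628.0 Mb / 6120 s = 12.031 Mbps.
Audio: 64 kbps = 0.064 Mbps.
Video: 12.031 − 0.064 = 11.967 Mbps.

12.0 Mbps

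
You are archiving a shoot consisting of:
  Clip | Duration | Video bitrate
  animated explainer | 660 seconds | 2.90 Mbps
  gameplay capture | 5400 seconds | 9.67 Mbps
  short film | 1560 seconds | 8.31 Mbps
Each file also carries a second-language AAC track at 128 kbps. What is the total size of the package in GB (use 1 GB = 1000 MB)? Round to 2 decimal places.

8.51 GB

Audio: 128 kbps = 0.128 Mbps.
animated explainer: 3.028 Mbps × 660 s = 1998.5 Mb
gameplay capture: 9.798 Mbps × 5400 s = 52909.2 Mb
short film: 8.438 Mbps × 1560 s = 13163.3 Mb
Total: 68071.0 Mb = 8508.9 MB.
= 8.509 GB.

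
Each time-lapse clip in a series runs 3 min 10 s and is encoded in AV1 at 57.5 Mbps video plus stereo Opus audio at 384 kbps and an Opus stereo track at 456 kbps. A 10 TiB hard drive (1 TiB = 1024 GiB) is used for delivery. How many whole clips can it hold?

3 min 10 s = 190 s
Audio total: 384 + 456 = 840 kbps = 0.840 Mbps.
Total bitrate: 58.340 Mbps.
Per item: 58.340 Mbps × 190 s = 11,085 Mb = 1,386 MB.
Capacity: 10 TiB = 87,960,930 Mb; 7935.42 items → 7935 complete.

7935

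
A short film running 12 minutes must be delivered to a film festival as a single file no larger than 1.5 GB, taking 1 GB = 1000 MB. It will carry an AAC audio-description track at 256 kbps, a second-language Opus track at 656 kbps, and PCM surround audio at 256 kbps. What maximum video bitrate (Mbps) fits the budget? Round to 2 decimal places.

Budget: 1.5 GB = 12000.0 Mb.
12 min = 720 s
Total bitrate budget: 12000.0 Mb / 720 s = 16.667 Mbps.
Audio total: 256 + 656 + 256 = 1168 kbps = 1.168 Mbps.
Video: 16.667 − 1.168 = 15.499 Mbps.

15.50 Mbps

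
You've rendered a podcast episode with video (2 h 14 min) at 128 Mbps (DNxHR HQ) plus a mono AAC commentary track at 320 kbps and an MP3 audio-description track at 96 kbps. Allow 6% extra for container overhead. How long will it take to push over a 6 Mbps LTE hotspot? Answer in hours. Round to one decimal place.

50.7 hours

2 h 14 min = 134 min = 8040 s
Audio total: 320 + 96 = 416 kbps = 0.416 Mbps.
Total bitrate: 128.416 Mbps.
File: 128.416 Mbps × 8040 s = 1032464.6 Mb.
With 6% container overhead: ×1.06. → 1094412.5 Mb.
At 6 Mbps: 1094412.5 / 6 = 182402.1 s ≈ 50.7 hours.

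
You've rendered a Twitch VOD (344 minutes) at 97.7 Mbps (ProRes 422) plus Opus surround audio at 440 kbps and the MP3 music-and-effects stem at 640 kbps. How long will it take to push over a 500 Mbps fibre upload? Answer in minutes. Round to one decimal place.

68.0 minutes

344 min = 20640 s
Audio total: 440 + 640 = 1080 kbps = 1.080 Mbps.
Total bitrate: 98.780 Mbps.
File: 98.780 Mbps × 20640 s = 2038819.2 Mb.
At 500 Mbps: 2038819.2 / 500 = 4077.6 s ≈ 68 minutes.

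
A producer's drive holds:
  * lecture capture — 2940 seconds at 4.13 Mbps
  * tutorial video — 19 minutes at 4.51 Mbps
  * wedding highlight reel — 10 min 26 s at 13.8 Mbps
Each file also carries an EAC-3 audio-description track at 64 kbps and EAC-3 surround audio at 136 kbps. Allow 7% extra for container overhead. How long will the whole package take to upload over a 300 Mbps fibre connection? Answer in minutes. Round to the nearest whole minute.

Audio total: 64 + 136 = 200 kbps = 0.200 Mbps.
lecture capture: 4.330 Mbps × 2940 s × 1.07 = 13621.3 Mb
tutorial video: 4.710 Mbps × 1140 s × 1.07 = 5745.3 Mb
wedding highlight reel: 14.000 Mbps × 626 s × 1.07 = 9377.5 Mb
Total: 28744.1 Mb = 3593.0 MB.
At 300 Mbps: 28744.1 / 300 = 96 s ≈ 1.6 minutes.

2 minutes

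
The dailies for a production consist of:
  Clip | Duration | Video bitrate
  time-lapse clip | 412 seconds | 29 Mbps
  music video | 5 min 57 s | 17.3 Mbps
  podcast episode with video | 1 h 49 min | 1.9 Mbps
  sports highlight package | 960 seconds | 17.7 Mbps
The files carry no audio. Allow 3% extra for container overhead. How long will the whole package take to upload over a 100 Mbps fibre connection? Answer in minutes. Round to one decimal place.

time-lapse clip: 29.000 Mbps × 412 s × 1.03 = 12306.4 Mb
music video: 17.300 Mbps × 357 s × 1.03 = 6361.4 Mb
podcast episode with video: 1.900 Mbps × 6540 s × 1.03 = 12798.8 Mb
sports highlight package: 17.700 Mbps × 960 s × 1.03 = 17501.8 Mb
Total: 48968.4 Mb = 6121.0 MB.
At 100 Mbps: 48968.4 / 100 = 490 s ≈ 8.16 minutes.

8.2 minutes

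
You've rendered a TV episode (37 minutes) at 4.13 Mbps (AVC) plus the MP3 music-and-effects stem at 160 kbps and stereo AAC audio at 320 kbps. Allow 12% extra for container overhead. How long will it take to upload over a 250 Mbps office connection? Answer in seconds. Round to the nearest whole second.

46 seconds

37 min = 2220 s
Audio total: 160 + 320 = 480 kbps = 0.480 Mbps.
Total bitrate: 4.610 Mbps.
File: 4.610 Mbps × 2220 s = 10234.2 Mb.
With 12% container overhead: ×1.12. → 11462.3 Mb.
At 250 Mbps: 11462.3 / 250 = 45.8 s ≈ 45.8 seconds.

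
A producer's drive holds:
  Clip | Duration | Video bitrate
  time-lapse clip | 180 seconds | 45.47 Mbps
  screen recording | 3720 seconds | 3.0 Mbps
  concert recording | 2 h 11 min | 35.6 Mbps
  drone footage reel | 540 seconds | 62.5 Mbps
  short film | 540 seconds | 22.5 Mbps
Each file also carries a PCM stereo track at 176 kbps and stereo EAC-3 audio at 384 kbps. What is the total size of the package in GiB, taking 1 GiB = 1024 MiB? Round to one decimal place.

41.0 GiB

Audio total: 176 + 384 = 560 kbps = 0.560 Mbps.
time-lapse clip: 46.030 Mbps × 180 s = 8285.4 Mb
screen recording: 3.560 Mbps × 3720 s = 13243.2 Mb
concert recording: 36.160 Mbps × 7860 s = 284217.6 Mb
drone footage reel: 63.060 Mbps × 540 s = 34052.4 Mb
short film: 23.060 Mbps × 540 s = 12452.4 Mb
Total: 352251.0 Mb = 44031.4 MB.
= 41.01 GiB.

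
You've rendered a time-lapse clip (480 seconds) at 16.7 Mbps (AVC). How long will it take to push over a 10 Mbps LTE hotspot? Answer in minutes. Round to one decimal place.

File: 16.700 Mbps × 480 s = 8016.0 Mb.
At 10 Mbps: 8016.0 / 10 = 801.6 s ≈ 13.4 minutes.

13.4 minutes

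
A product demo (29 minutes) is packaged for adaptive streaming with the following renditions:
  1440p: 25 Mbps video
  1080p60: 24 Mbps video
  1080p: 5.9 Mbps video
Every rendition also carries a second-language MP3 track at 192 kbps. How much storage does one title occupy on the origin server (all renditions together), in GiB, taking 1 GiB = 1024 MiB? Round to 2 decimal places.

29 min = 1740 s
Audio: 192 kbps = 0.192 Mbps.
Sum of rendition bitrates: (25+0.192) + (24+0.192) + (5.9+0.192) = 55.476 Mbps.
× 1740 s = 96,528 Mb = 12,066 MB = 11.24 GiB.

11.24 GiB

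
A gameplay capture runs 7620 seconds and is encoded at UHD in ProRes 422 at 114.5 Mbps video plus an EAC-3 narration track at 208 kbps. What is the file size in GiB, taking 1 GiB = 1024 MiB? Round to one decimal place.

101.8 GiB

Audio: 208 kbps = 0.208 Mbps.
Total bitrate: 114.5 + 0.208 = 114.708 Mbps.
Stream data: 114.708 Mbps × 7620 s = 874075.0 Mb.
874,075 Mb = 109,259,370,000 bytes ÷ 1,073,741,824 = 101.8 GiB.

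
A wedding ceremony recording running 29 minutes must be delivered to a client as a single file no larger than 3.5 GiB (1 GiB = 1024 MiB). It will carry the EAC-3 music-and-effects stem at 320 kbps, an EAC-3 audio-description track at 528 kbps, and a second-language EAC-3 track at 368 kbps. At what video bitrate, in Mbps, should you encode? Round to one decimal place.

16.1 Mbps

Budget: 3.5 GiB = 30064.8 Mb.
29 min = 1740 s
Total bitrate budget: 30064.8 Mb / 1740 s = 17.279 Mbps.
Audio total: 320 + 528 + 368 = 1216 kbps = 1.216 Mbps.
Video: 17.279 − 1.216 = 16.063 Mbps.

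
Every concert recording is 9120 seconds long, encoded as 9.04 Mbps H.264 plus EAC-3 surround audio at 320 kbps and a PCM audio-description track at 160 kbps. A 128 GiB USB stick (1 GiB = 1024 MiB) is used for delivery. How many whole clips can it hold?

Audio total: 320 + 160 = 480 kbps = 0.480 Mbps.
Total bitrate: 9.520 Mbps.
Per item: 9.520 Mbps × 9120 s = 86,822 Mb = 10,853 MB.
Capacity: 128 GiB = 1,099,512 Mb; 12.66 items → 12 complete.

12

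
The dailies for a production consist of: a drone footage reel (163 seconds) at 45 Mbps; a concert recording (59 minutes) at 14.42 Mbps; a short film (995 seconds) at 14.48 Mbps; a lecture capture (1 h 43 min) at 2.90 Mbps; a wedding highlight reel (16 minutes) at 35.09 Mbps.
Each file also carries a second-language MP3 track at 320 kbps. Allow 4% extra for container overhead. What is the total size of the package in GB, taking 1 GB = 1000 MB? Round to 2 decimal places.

Audio: 320 kbps = 0.320 Mbps.
drone footage reel: 45.320 Mbps × 163 s × 1.04 = 7682.6 Mb
concert recording: 14.740 Mbps × 3540 s × 1.04 = 54266.8 Mb
short film: 14.800 Mbps × 995 s × 1.04 = 15315.0 Mb
lecture capture: 3.220 Mbps × 6180 s × 1.04 = 20695.6 Mb
wedding highlight reel: 35.410 Mbps × 960 s × 1.04 = 35353.3 Mb
Total: 133313.4 Mb = 16664.2 MB.
= 16.66 GB.

16.66 GB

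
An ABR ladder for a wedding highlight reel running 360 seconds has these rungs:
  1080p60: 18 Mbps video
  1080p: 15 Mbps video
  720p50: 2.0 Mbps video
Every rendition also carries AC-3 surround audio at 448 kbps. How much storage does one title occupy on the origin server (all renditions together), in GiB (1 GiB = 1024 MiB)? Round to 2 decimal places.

Audio: 448 kbps = 0.448 Mbps.
Sum of rendition bitrates: (18+0.448) + (15+0.448) + (2.0+0.448) = 36.344 Mbps.
× 360 s = 13,084 Mb = 1,635 MB = 1.523 GiB.

1.52 GiB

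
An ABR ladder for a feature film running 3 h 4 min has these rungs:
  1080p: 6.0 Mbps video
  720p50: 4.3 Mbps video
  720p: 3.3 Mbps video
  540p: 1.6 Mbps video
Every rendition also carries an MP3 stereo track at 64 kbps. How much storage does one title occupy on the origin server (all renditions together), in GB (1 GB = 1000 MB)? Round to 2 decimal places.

3 h 4 min = 184 min = 11040 s
Audio: 64 kbps = 0.064 Mbps.
Sum of rendition bitrates: (6.0+0.064) + (4.3+0.064) + (3.3+0.064) + (1.6+0.064) = 15.456 Mbps.
× 11040 s = 170,634 Mb = 21,329 MB = 21.33 GB.

21.33 GB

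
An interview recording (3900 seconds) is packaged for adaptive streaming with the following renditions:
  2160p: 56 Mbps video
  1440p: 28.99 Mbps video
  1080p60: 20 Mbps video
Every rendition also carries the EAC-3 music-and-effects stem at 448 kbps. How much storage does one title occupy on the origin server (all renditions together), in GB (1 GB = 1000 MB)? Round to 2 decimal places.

Audio: 448 kbps = 0.448 Mbps.
Sum of rendition bitrates: (56+0.448) + (28.99+0.448) + (20+0.448) = 106.334 Mbps.
× 3900 s = 414,703 Mb = 51,838 MB = 51.84 GB.

51.84 GB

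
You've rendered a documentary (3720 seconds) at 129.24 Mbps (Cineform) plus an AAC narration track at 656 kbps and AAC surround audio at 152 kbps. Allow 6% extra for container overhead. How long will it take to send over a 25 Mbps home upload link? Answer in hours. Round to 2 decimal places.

5.70 hours

Audio total: 656 + 152 = 808 kbps = 0.808 Mbps.
Total bitrate: 130.048 Mbps.
File: 130.048 Mbps × 3720 s = 483778.6 Mb.
With 6% container overhead: ×1.06. → 512805.3 Mb.
At 25 Mbps: 512805.3 / 25 = 20512.2 s ≈ 5.7 hours.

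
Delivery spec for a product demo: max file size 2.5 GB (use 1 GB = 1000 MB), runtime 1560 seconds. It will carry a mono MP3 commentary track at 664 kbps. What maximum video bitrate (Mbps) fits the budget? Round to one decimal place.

12.2 Mbps

Budget: 2.5 GB = 20000.0 Mb.
Total bitrate budget: 20000.0 Mb / 1560 s = 12.821 Mbps.
Audio: 664 kbps = 0.664 Mbps.
Video: 12.821 − 0.664 = 12.157 Mbps.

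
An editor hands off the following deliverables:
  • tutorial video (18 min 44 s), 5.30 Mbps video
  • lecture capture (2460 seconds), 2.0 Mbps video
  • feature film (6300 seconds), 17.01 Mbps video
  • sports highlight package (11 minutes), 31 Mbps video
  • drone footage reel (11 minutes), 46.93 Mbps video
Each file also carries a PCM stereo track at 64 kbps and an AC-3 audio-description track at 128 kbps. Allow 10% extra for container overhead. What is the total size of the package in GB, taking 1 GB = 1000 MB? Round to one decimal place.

Audio total: 64 + 128 = 192 kbps = 0.192 Mbps.
tutorial video: 5.492 Mbps × 1124 s × 1.10 = 6790.3 Mb
lecture capture: 2.192 Mbps × 2460 s × 1.10 = 5931.6 Mb
feature film: 17.202 Mbps × 6300 s × 1.10 = 119209.9 Mb
sports highlight package: 31.192 Mbps × 660 s × 1.10 = 22645.4 Mb
drone footage reel: 47.122 Mbps × 660 s × 1.10 = 34210.6 Mb
Total: 188787.7 Mb = 23598.5 MB.
= 23.60 GB.

23.6 GB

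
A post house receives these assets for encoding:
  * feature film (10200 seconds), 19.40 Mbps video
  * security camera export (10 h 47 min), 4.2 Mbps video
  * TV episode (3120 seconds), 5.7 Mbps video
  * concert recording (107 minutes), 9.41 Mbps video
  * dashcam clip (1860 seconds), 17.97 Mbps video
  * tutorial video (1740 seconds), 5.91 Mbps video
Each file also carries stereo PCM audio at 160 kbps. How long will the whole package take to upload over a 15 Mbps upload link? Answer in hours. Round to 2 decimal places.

Audio: 160 kbps = 0.160 Mbps.
feature film: 19.560 Mbps × 10200 s = 199512.0 Mb
security camera export: 4.360 Mbps × 38820 s = 169255.2 Mb
TV episode: 5.860 Mbps × 3120 s = 18283.2 Mb
concert recording: 9.570 Mbps × 6420 s = 61439.4 Mb
dashcam clip: 18.130 Mbps × 1860 s = 33721.8 Mb
tutorial video: 6.070 Mbps × 1740 s = 10561.8 Mb
Total: 492773.4 Mb = 61596.7 MB.
At 15 Mbps: 492773.4 / 15 = 32852 s ≈ 9.13 hours.

9.13 hours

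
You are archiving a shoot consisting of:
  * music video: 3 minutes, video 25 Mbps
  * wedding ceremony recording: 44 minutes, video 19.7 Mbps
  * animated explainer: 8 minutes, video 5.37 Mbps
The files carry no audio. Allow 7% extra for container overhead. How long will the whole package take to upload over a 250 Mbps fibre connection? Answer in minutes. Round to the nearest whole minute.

4 minutes

music video: 25.000 Mbps × 180 s × 1.07 = 4815.0 Mb
wedding ceremony recording: 19.700 Mbps × 2640 s × 1.07 = 55648.6 Mb
animated explainer: 5.370 Mbps × 480 s × 1.07 = 2758.0 Mb
Total: 63221.6 Mb = 7902.7 MB.
At 250 Mbps: 63221.6 / 250 = 253 s ≈ 4.21 minutes.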